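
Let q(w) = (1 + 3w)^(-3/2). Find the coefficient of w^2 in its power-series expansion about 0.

q(0) = 1
q′(0) = -9/2
q′′(0) = 135/4
The Taylor polynomial is Σ q^(k)(0)/k! · w^k.

135/8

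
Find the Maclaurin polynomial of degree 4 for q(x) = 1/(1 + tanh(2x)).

16*x^4/3 - 16*x^3/3 + 4*x^2 - 2*x + 1

Compose series: expand the inner function first, then feed it into the outer expansion.
q(0) = 1
q′(0) = -2
q′′(0) = 8
q′′′(0) = -32
q^(4)(0) = 128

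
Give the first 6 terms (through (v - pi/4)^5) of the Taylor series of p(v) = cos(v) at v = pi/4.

p(pi/4) = sqrt(2)/2
p′(pi/4) = -sqrt(2)/2
p′′(pi/4) = -sqrt(2)/2
p′′′(pi/4) = sqrt(2)/2
p^(4)(pi/4) = sqrt(2)/2
p^(5)(pi/4) = -sqrt(2)/2

-sqrt(2)*(v - pi/4)^5/240 + sqrt(2)*(v - pi/4)^4/48 + sqrt(2)*(v - pi/4)^3/12 - sqrt(2)*(v - pi/4)^2/4 - sqrt(2)*(v - pi/4)/2 + sqrt(2)/2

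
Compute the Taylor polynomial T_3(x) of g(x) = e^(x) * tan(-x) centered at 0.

-5*x^3/6 - x^2 - x

Expand each factor separately, then convolve coefficients.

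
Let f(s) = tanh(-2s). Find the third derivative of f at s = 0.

From the series, [s^3] f = 8/3; multiply by 3! = 6 to get 16.

16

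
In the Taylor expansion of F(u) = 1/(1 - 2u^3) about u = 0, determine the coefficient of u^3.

2

F(0) = 1
F′(0) = 0
F′′(0) = 0
F′′′(0) = 12
Dividing each by k! gives the coefficients c_0, ..., c_3.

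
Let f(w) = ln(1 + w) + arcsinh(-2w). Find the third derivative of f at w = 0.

Add the two expansions coefficient-wise.
From the series, [w^3] f = 5/3; multiply by 3! = 6 to get 10.

10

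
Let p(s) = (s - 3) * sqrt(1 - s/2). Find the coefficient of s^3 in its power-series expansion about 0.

-1/128

Shift and add copies of the series according to the polynomial's terms.
p(0) = -3
p′(0) = 7/4
p′′(0) = -5/16
p′′′(0) = -3/64
So c_3 = p′′′(0)/3! = -1/128.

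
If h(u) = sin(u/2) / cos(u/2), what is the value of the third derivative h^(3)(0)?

Write the quotient as an unknown series and match coefficients against numerator = denominator · series.
The coefficient of u^3 in the expansion is 1/24, so h′′′(0) = 3! * (1/24) = 1/4.

1/4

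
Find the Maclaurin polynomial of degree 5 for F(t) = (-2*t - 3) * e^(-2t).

-8*t^5/15 + 2*t^4/3 - 2*t^2 + 4*t - 3

Shift and add copies of the series according to the polynomial's terms.
F(0) = -3
F′(0) = 4
F′′(0) = -4
F′′′(0) = 0
F^(4)(0) = 16
F^(5)(0) = -64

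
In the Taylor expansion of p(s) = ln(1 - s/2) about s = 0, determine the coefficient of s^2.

Use the known series and substitute for the argument.
p(0) = 0
p′(0) = -1/2
p′′(0) = -1/4
So c_2 = p′′(0)/2! = -1/8.

-1/8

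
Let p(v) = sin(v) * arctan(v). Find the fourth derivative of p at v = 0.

-12

Write out both Maclaurin series and multiply, keeping only the needed powers.
The coefficient of v^4 in the expansion is -1/2, so p^(4)(0) = 4! * (-1/2) = -12.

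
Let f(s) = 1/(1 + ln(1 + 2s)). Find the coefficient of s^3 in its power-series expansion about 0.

Compose series: expand the inner function first, then feed it into the outer expansion.
[s^0] = 1;  [s^1] = -2;  [s^2] = 6;  [s^3] = -56/3.

-56/3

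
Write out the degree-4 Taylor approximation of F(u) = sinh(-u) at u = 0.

-u^3/6 - u

[u^0] = 0;  [u^1] = -1;  [u^2] = 0;  [u^3] = -1/6;  [u^4] = 0.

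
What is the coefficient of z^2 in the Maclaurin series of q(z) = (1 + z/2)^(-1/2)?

3/32

Differentiate repeatedly and evaluate at the center.
q(0) = 1
q′(0) = -1/4
q′′(0) = 3/16
So c_2 = q′′(0)/2! = 3/32.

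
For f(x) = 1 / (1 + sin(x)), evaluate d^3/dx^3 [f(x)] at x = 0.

-5

Expand as Σ (-1)^k u^k with u equal to the inner function's series.
The coefficient of x^3 in the expansion is -5/6, so f′′′(0) = 3! * (-5/6) = -5.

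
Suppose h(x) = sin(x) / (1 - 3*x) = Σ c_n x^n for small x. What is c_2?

Multiply the numerator's expansion by the denominator's geometric series.
So c_2 = h′′(0)/2! = 3.

3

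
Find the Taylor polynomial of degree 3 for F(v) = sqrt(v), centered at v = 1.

F(1) = 1
F′(1) = 1/2
F′′(1) = -1/4
F′′′(1) = 3/8
The Taylor polynomial is Σ F^(k)(1)/k! · (v - 1)^k.

(v - 1)^3/16 - (v - 1)^2/8 + (v - 1)/2 + 1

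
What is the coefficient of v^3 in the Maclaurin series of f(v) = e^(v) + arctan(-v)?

1/2

Add the two expansions coefficient-wise.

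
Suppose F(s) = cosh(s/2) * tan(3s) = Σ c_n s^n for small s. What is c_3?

75/8

Write out both Maclaurin series and multiply, keeping only the needed powers.
F(0) = 0
F′(0) = 3
F′′(0) = 0
F′′′(0) = 225/4
The Taylor polynomial is Σ F^(k)(0)/k! · s^k.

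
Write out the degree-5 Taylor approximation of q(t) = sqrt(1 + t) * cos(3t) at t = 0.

Take the Cauchy product of the two expansions.

367*t^5/256 + 499*t^4/128 - 35*t^3/16 - 37*t^2/8 + t/2 + 1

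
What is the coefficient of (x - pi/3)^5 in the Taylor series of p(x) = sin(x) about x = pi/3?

1/240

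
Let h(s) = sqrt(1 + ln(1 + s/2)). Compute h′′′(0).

Substitute the inner expansion into the outer series and collect powers.
From the series, [s^3] h = 17/384; multiply by 3! = 6 to get 17/64.

17/64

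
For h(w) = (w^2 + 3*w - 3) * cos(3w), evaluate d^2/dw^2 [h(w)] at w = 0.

Multiply each power in the prefactor through the base expansion.
The coefficient of w^2 in the expansion is 29/2, so h′′(0) = 2! * (29/2) = 29.

29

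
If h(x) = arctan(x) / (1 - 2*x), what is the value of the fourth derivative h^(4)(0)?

176

Use 1/(1 - r) = Σ r^k on the denominator, then take the Cauchy product.
The coefficient of x^4 in the expansion is 22/3, so h^(4)(0) = 4! * (22/3) = 176.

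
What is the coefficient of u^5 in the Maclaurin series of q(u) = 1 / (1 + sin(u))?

Expand as Σ (-1)^k u^k with u equal to the inner function's series.
[u^0] = 1;  [u^1] = -1;  [u^2] = 1;  [u^3] = -5/6;  [u^4] = 2/3;  [u^5] = -61/120.
So c_5 = q^(5)(0)/5! = -61/120.

-61/120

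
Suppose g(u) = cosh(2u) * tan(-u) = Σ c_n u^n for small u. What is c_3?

-7/3

Expand each factor separately, then convolve coefficients.
g(0) = 0
g′(0) = -1
g′′(0) = 0
g′′′(0) = -14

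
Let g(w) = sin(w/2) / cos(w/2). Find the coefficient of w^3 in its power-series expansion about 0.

1/24

Divide the numerator series by the denominator series (power-series long division).
g(0) = 0
g′(0) = 1/2
g′′(0) = 0
g′′′(0) = 1/4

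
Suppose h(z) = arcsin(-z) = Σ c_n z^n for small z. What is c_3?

-1/6

Use the known series and substitute for the argument.
h(0) = 0
h′(0) = -1
h′′(0) = 0
h′′′(0) = -1
So c_3 = h′′′(0)/3! = -1/6.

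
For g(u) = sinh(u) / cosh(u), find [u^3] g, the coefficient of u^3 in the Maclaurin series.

-1/3

Divide the numerator series by the denominator series (power-series long division).
g(0) = 0
g′(0) = 1
g′′(0) = 0
g′′′(0) = -2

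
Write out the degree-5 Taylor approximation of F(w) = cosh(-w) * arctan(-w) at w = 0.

Write out both Maclaurin series and multiply, keeping only the needed powers.
[w^0] = 0;  [w^1] = -1;  [w^2] = 0;  [w^3] = -1/6;  [w^4] = 0;  [w^5] = -3/40.

-3*w^5/40 - w^3/6 - w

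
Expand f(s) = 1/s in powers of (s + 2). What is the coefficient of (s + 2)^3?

f(-2) = -1/2
f′(-2) = -1/4
f′′(-2) = -1/4
f′′′(-2) = -3/8
So c_3 = f′′′(-2)/3! = -1/16.

-1/16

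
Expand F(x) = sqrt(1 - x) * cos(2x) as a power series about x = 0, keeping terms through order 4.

Write out both Maclaurin series and multiply, keeping only the needed powers.
[x^0] = 1;  [x^1] = -1/2;  [x^2] = -17/8;  [x^3] = 15/16;  [x^4] = 337/384.

337*x^4/384 + 15*x^3/16 - 17*x^2/8 - x/2 + 1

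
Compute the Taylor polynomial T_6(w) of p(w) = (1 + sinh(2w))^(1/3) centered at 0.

Compose series: expand the inner function first, then feed it into the outer expansion.
[w^0] = 1;  [w^1] = 2/3;  [w^2] = -4/9;  [w^3] = 76/81;  [w^4] = -304/243;  [w^5] = 7444/3645;  [w^6] = -117248/32805.

-117248*w^6/32805 + 7444*w^5/3645 - 304*w^4/243 + 76*w^3/81 - 4*w^2/9 + 2*w/3 + 1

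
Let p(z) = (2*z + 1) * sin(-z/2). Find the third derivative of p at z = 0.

Distribute the polynomial across the series and collect like powers.
From the series, [z^3] p = 1/48; multiply by 3! = 6 to get 1/8.

1/8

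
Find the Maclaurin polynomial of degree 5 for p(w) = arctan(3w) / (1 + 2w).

303*w^5/5 - 6*w^4 + 3*w^3 - 6*w^2 + 3*w

Take the Cauchy product of the two expansions.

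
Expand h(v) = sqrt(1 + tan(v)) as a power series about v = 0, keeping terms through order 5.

601*v^5/3840 - 47*v^4/384 + 11*v^3/48 - v^2/8 + v/2 + 1

Substitute the inner expansion into the outer series and collect powers.
h(0) = 1
h′(0) = 1/2
h′′(0) = -1/4
h′′′(0) = 11/8
h^(4)(0) = -47/16
h^(5)(0) = 601/32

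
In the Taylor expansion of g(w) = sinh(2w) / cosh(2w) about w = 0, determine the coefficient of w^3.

Divide the numerator series by the denominator series (power-series long division).
[w^0] = 0;  [w^1] = 2;  [w^2] = 0;  [w^3] = -8/3.

-8/3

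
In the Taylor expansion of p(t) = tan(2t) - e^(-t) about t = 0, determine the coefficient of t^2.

-1/2

Add the two expansions coefficient-wise.
p(0) = -1
p′(0) = 3
p′′(0) = -1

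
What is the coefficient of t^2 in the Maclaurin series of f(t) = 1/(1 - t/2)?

c_2 = f′′(0)/2! = 1/4.

1/4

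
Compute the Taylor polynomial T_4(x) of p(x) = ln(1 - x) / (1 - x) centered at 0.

Write out both Maclaurin series and multiply, keeping only the needed powers.
[x^0] = 0;  [x^1] = -1;  [x^2] = -3/2;  [x^3] = -11/6;  [x^4] = -25/12.

-25*x^4/12 - 11*x^3/6 - 3*x^2/2 - x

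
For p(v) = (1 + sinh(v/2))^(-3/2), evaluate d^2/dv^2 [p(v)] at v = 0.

15/16

Compose series: expand the inner function first, then feed it into the outer expansion.
The coefficient of v^2 in the expansion is 15/32, so p′′(0) = 2! * (15/32) = 15/16.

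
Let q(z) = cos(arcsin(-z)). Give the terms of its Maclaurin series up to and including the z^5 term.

Compose series: expand the inner function first, then feed it into the outer expansion.
[z^0] = 1;  [z^1] = 0;  [z^2] = -1/2;  [z^3] = 0;  [z^4] = -1/8;  [z^5] = 0.

-z^4/8 - z^2/2 + 1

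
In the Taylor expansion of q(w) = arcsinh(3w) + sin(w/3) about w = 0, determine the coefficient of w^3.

-365/81

Combine the two series term by term.
[w^0] = 0;  [w^1] = 10/3;  [w^2] = 0;  [w^3] = -365/81.
So c_3 = q′′′(0)/3! = -365/81.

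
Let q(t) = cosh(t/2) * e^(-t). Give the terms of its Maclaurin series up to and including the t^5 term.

Expand each factor separately, then convolve coefficients.
[t^0] = 1;  [t^1] = -1;  [t^2] = 5/8;  [t^3] = -7/24;  [t^4] = 41/384;  [t^5] = -61/1920.

-61*t^5/1920 + 41*t^4/384 - 7*t^3/24 + 5*t^2/8 - t + 1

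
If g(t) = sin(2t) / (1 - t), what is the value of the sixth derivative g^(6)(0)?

Use 1/(1 - r) = Σ r^k on the denominator, then take the Cauchy product.
The coefficient of t^6 in the expansion is 14/15, so g^(6)(0) = 6! * (14/15) = 672.

672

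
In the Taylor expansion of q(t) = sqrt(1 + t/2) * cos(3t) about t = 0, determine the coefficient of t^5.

Write out both Maclaurin series and multiply, keeping only the needed powers.
q(0) = 1
q′(0) = 1/4
q′′(0) = -145/16
q′′′(0) = -429/64
q^(4)(0) = 21585/256
q^(5)(0) = 99465/1024
So c_5 = q^(5)(0)/5! = 6631/8192.

6631/8192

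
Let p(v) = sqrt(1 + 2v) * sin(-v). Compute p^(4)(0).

-8

Multiply the two series term by term and collect like powers.
The coefficient of v^4 in the expansion is -1/3, so p^(4)(0) = 4! * (-1/3) = -8.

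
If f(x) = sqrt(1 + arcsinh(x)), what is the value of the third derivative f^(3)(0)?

Compose series: expand the inner function first, then feed it into the outer expansion.
The coefficient of x^3 in the expansion is -1/48, so f′′′(0) = 3! * (-1/48) = -1/8.

-1/8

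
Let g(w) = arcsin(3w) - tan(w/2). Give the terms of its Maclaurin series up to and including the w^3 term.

Expand each term separately and add.
g(0) = 0
g′(0) = 5/2
g′′(0) = 0
g′′′(0) = 107/4

107*w^3/24 + 5*w/2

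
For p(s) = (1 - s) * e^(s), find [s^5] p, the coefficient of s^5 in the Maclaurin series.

-1/30

Shift and add copies of the series according to the polynomial's terms.
[s^0] = 1;  [s^1] = 0;  [s^2] = -1/2;  [s^3] = -1/3;  [s^4] = -1/8;  [s^5] = -1/30.
So c_5 = p^(5)(0)/5! = -1/30.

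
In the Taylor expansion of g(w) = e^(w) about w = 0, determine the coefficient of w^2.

[w^0] = 1;  [w^1] = 1;  [w^2] = 1/2.

1/2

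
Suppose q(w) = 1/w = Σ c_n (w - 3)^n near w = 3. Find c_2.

q(3) = 1/3
q′(3) = -1/9
q′′(3) = 2/27
So c_2 = q′′(3)/2! = 1/27.

1/27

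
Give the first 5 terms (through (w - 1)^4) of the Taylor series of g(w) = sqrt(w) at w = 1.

Apply the Taylor formula c_k = f^(k)(a)/k!.
g(1) = 1
g′(1) = 1/2
g′′(1) = -1/4
g′′′(1) = 3/8
g^(4)(1) = -15/16

-5*(w - 1)^4/128 + (w - 1)^3/16 - (w - 1)^2/8 + (w - 1)/2 + 1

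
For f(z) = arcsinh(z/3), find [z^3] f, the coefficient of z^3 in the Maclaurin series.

-1/162

Use the known series and substitute for the argument.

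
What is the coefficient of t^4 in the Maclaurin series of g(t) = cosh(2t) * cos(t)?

-7/24

Multiply the two series term by term and collect like powers.
[t^0] = 1;  [t^1] = 0;  [t^2] = 3/2;  [t^3] = 0;  [t^4] = -7/24.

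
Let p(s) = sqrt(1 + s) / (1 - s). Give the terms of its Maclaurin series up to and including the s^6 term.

1439*s^6/1024 + 365*s^5/256 + 179*s^4/128 + 23*s^3/16 + 11*s^2/8 + 3*s/2 + 1

Take the Cauchy product of the two expansions.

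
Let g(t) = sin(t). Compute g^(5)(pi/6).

sqrt(3)/2

Compute the successive derivatives at the expansion point and divide by k!.
The coefficient of (t - pi/6)^5 in the expansion is sqrt(3)/240, so g^(5)(pi/6) = 5! * (sqrt(3)/240) = sqrt(3)/2.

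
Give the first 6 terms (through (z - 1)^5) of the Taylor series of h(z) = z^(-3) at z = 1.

-21*(z - 1)^5 + 15*(z - 1)^4 - 10*(z - 1)^3 + 6*(z - 1)^2 - 3*(z - 1) + 1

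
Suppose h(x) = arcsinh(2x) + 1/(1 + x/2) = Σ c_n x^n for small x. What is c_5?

Expand each term separately and add.

379/160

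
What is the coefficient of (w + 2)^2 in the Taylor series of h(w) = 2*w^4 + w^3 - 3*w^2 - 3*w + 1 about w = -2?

39

h(-2) = 19
h′(-2) = -43
h′′(-2) = 78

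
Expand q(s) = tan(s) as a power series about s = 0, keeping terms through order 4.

s^3/3 + s

[s^0] = 0;  [s^1] = 1;  [s^2] = 0;  [s^3] = 1/3;  [s^4] = 0.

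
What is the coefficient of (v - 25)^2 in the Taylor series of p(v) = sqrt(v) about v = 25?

-1/1000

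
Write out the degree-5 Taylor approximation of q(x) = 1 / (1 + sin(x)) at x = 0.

-61*x^5/120 + 2*x^4/3 - 5*x^3/6 + x^2 - x + 1

Write 1/(1+u) = 1 - u + u^2 - u^3 + ... and substitute the series for u.
q(0) = 1
q′(0) = -1
q′′(0) = 2
q′′′(0) = -5
q^(4)(0) = 16
q^(5)(0) = -61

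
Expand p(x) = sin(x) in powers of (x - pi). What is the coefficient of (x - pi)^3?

1/6

p(pi) = 0
p′(pi) = -1
p′′(pi) = 0
p′′′(pi) = 1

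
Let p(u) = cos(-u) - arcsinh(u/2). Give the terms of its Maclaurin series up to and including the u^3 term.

Combine the two series term by term.

u^3/48 - u^2/2 - u/2 + 1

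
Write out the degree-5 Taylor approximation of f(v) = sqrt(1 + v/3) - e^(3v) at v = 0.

Combine the two series term by term.
f(0) = 0
f′(0) = -17/6
f′′(0) = -325/36
f′′′(0) = -1943/72
f^(4)(0) = -34997/432
f^(5)(0) = -629821/2592
Then c_k = f^(k)(0)/k! gives each Taylor coefficient.

-629821*v^5/311040 - 34997*v^4/10368 - 1943*v^3/432 - 325*v^2/72 - 17*v/6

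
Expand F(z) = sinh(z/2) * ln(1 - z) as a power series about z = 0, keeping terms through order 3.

-z^3/4 - z^2/2

Take the Cauchy product of the two expansions.
F(0) = 0
F′(0) = 0
F′′(0) = -1
F′′′(0) = -3/2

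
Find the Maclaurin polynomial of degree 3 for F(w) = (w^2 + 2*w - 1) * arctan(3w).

Distribute the polynomial across the series and collect like powers.

12*w^3 + 6*w^2 - 3*w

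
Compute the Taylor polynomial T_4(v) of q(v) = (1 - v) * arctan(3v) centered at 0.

9*v^4 - 9*v^3 - 3*v^2 + 3*v

Distribute the polynomial across the series and collect like powers.
q(0) = 0
q′(0) = 3
q′′(0) = -6
q′′′(0) = -54
q^(4)(0) = 216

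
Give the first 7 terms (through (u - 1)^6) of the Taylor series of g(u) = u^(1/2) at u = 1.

g(1) = 1
g′(1) = 1/2
g′′(1) = -1/4
g′′′(1) = 3/8
g^(4)(1) = -15/16
g^(5)(1) = 105/32
g^(6)(1) = -945/64

-21*(u - 1)^6/1024 + 7*(u - 1)^5/256 - 5*(u - 1)^4/128 + (u - 1)^3/16 - (u - 1)^2/8 + (u - 1)/2 + 1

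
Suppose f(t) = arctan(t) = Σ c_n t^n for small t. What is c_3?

f(0) = 0
f′(0) = 1
f′′(0) = 0
f′′′(0) = -2
Then c_k = f^(k)(0)/k! gives each Taylor coefficient.

-1/3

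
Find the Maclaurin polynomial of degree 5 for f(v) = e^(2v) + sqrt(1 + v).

Expand each term separately and add.
f(0) = 2
f′(0) = 5/2
f′′(0) = 15/4
f′′′(0) = 67/8
f^(4)(0) = 241/16
f^(5)(0) = 1129/32

1129*v^5/3840 + 241*v^4/384 + 67*v^3/48 + 15*v^2/8 + 5*v/2 + 2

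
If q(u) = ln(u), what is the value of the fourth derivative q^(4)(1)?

The coefficient of (u - 1)^4 in the expansion is -1/4, so q^(4)(1) = 4! * (-1/4) = -6.

-6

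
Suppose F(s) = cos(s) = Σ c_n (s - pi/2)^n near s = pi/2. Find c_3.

1/6

Differentiate repeatedly and evaluate at the center.
So c_3 = F′′′(pi/2)/3! = 1/6.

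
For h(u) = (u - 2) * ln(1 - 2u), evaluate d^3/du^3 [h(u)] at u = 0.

20

Multiply each power in the prefactor through the base expansion.
The coefficient of u^3 in the expansion is 10/3, so h′′′(0) = 3! * (10/3) = 20.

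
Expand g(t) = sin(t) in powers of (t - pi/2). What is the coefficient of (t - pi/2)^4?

g(pi/2) = 1
g′(pi/2) = 0
g′′(pi/2) = -1
g′′′(pi/2) = 0
g^(4)(pi/2) = 1

1/24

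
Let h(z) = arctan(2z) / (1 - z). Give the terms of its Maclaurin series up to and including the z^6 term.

Multiply the two series term by term and collect like powers.
h(0) = 0
h′(0) = 2
h′′(0) = 4
h′′′(0) = -4
h^(4)(0) = -16
h^(5)(0) = 688
h^(6)(0) = 4128

86*z^6/15 + 86*z^5/15 - 2*z^4/3 - 2*z^3/3 + 2*z^2 + 2*z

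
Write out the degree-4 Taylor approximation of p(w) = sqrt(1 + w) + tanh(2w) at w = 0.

-5*w^4/128 - 125*w^3/48 - w^2/8 + 5*w/2 + 1

Add the two expansions coefficient-wise.
p(0) = 1
p′(0) = 5/2
p′′(0) = -1/4
p′′′(0) = -125/8
p^(4)(0) = -15/16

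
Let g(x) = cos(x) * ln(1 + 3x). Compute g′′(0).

-9

Write out both Maclaurin series and multiply, keeping only the needed powers.
From the series, [x^2] g = -9/2; multiply by 2! = 2 to get -9.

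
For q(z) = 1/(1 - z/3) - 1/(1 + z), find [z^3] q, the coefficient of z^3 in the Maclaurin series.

Add the two expansions coefficient-wise.
q(0) = 0
q′(0) = 4/3
q′′(0) = -16/9
q′′′(0) = 56/9
Then c_k = q^(k)(0)/k! gives each Taylor coefficient.

28/27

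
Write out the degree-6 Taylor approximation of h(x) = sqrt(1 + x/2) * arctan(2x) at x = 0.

97129*x^6/61440 + 99509*x^5/15360 - 125*x^4/192 - 131*x^3/48 + x^2/2 + 2*x

Write out both Maclaurin series and multiply, keeping only the needed powers.
h(0) = 0
h′(0) = 2
h′′(0) = 1
h′′′(0) = -131/8
h^(4)(0) = -125/8
h^(5)(0) = 99509/128
h^(6)(0) = 291387/256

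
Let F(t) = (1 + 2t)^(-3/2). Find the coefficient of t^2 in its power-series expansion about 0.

15/2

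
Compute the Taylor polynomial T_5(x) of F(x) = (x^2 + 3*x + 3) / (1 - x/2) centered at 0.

Distribute the polynomial across the series and collect like powers.
F(0) = 3
F′(0) = 9/2
F′′(0) = 13/2
F′′′(0) = 39/4
F^(4)(0) = 39/2
F^(5)(0) = 195/4

13*x^5/32 + 13*x^4/16 + 13*x^3/8 + 13*x^2/4 + 9*x/2 + 3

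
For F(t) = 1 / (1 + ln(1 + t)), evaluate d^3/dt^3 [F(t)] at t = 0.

Expand as Σ (-1)^k u^k with u equal to the inner function's series.
From the series, [t^3] F = -7/3; multiply by 3! = 6 to get -14.

-14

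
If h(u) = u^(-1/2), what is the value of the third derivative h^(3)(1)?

Apply the Taylor formula c_k = f^(k)(a)/k!.
The coefficient of (u - 1)^3 in the expansion is -5/16, so h′′′(1) = 3! * (-5/16) = -15/8.

-15/8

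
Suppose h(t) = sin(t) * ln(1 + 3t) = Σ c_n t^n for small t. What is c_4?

17/2

Write out both Maclaurin series and multiply, keeping only the needed powers.
h(0) = 0
h′(0) = 0
h′′(0) = 6
h′′′(0) = -27
h^(4)(0) = 204
So c_4 = h^(4)(0)/4! = 17/2.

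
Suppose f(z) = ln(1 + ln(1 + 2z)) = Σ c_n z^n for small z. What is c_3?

Substitute the inner expansion into the outer series and collect powers.
f(0) = 0
f′(0) = 2
f′′(0) = -8
f′′′(0) = 56
The Taylor polynomial is Σ f^(k)(0)/k! · z^k.

28/3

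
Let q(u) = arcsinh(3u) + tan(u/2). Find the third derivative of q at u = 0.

-107/4

Add the two expansions coefficient-wise.
From the series, [u^3] q = -107/24; multiply by 3! = 6 to get -107/4.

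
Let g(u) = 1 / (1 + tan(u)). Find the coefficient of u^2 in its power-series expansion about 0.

1

Expand as Σ (-1)^k u^k with u equal to the inner function's series.
g(0) = 1
g′(0) = -1
g′′(0) = 2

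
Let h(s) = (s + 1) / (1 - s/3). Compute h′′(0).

8/9

Distribute the polynomial across the series and collect like powers.
From the series, [s^2] h = 4/9; multiply by 2! = 2 to get 8/9.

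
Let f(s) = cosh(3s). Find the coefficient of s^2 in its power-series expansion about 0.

f(0) = 1
f′(0) = 0
f′′(0) = 9
Dividing each by k! gives the coefficients c_0, ..., c_2.

9/2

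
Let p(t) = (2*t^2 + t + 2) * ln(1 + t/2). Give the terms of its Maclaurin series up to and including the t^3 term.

23*t^3/24 + t^2/4 + t

Multiply each power in the prefactor through the base expansion.
p(0) = 0
p′(0) = 1
p′′(0) = 1/2
p′′′(0) = 23/4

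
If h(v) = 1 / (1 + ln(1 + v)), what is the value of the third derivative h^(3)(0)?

-14

Use the geometric series for the reciprocal, then substitute.
From the series, [v^3] h = -7/3; multiply by 3! = 6 to get -14.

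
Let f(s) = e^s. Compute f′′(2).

From the series, [(s - 2)^2] f = e^(2)/2; multiply by 2! = 2 to get e^(2).

e^(2)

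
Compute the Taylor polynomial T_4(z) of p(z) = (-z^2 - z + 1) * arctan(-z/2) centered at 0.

-z^4/24 + 13*z^3/24 + z^2/2 - z/2

Shift and add copies of the series according to the polynomial's terms.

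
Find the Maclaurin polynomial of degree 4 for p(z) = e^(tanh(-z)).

Compose series: expand the inner function first, then feed it into the outer expansion.
p(0) = 1
p′(0) = -1
p′′(0) = 1
p′′′(0) = 1
p^(4)(0) = -7

-7*z^4/24 + z^3/6 + z^2/2 - z + 1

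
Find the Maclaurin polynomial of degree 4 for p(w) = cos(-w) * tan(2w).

Write out both Maclaurin series and multiply, keeping only the needed powers.
p(0) = 0
p′(0) = 2
p′′(0) = 0
p′′′(0) = 10
p^(4)(0) = 0

5*w^3/3 + 2*w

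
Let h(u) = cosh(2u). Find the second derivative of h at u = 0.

Compute the successive derivatives at the expansion point and divide by k!.
From the series, [u^2] h = 2; multiply by 2! = 2 to get 4.

4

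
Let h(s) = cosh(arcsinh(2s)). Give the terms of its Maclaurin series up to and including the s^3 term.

2*s^2 + 1

Let u equal the inner series; expand the outer function in u and truncate.
h(0) = 1
h′(0) = 0
h′′(0) = 4
h′′′(0) = 0
The Taylor polynomial is Σ h^(k)(0)/k! · s^k.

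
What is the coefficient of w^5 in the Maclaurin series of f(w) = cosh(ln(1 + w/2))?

-1/64

Compose series: expand the inner function first, then feed it into the outer expansion.
f(0) = 1
f′(0) = 0
f′′(0) = 1/4
f′′′(0) = -3/8
f^(4)(0) = 3/4
f^(5)(0) = -15/8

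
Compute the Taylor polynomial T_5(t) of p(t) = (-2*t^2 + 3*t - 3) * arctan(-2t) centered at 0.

Multiply each power in the prefactor through the base expansion.
p(0) = 0
p′(0) = 6
p′′(0) = -12
p′′′(0) = -24
p^(4)(0) = 192
p^(5)(0) = 1664
Then c_k = p^(k)(0)/k! gives each Taylor coefficient.

208*t^5/15 + 8*t^4 - 4*t^3 - 6*t^2 + 6*t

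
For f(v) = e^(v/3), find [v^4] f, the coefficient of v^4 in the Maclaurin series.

Use the known series and substitute for the argument.
f(0) = 1
f′(0) = 1/3
f′′(0) = 1/9
f′′′(0) = 1/27
f^(4)(0) = 1/81

1/1944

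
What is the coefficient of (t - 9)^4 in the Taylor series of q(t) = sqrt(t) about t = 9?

-5/279936

q(9) = 3
q′(9) = 1/6
q′′(9) = -1/108
q′′′(9) = 1/648
q^(4)(9) = -5/11664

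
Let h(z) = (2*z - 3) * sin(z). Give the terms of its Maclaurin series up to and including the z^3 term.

Shift and add copies of the series according to the polynomial's terms.
h(0) = 0
h′(0) = -3
h′′(0) = 4
h′′′(0) = 3
Dividing each by k! gives the coefficients c_0, ..., c_3.

z^3/2 + 2*z^2 - 3*z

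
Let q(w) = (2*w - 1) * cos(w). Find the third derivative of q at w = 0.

-6

Multiply each power in the prefactor through the base expansion.
The coefficient of w^3 in the expansion is -1, so q′′′(0) = 3! * (-1) = -6.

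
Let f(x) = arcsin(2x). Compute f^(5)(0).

288

The coefficient of x^5 in the expansion is 12/5, so f^(5)(0) = 5! * (12/5) = 288.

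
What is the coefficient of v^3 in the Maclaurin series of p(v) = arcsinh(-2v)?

p(0) = 0
p′(0) = -2
p′′(0) = 0
p′′′(0) = 8

4/3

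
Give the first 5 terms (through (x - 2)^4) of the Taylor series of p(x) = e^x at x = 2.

Compute the successive derivatives at the expansion point and divide by k!.
[(x - 2)^0] = e^(2);  [(x - 2)^1] = e^(2);  [(x - 2)^2] = e^(2)/2;  [(x - 2)^3] = e^(2)/6;  [(x - 2)^4] = e^(2)/24.

(x - 2)^4*e^(2)/24 + (x - 2)^3*e^(2)/6 + (x - 2)^2*e^(2)/2 + (x - 2)*e^(2) + e^(2)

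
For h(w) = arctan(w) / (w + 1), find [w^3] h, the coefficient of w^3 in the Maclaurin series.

2/3

Use 1/(1 - r) = Σ r^k on the denominator, then take the Cauchy product.
[w^0] = 0;  [w^1] = 1;  [w^2] = -1;  [w^3] = 2/3.
So c_3 = h′′′(0)/3! = 2/3.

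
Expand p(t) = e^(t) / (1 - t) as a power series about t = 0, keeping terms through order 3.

Take the Cauchy product of the two expansions.
p(0) = 1
p′(0) = 2
p′′(0) = 5
p′′′(0) = 16

8*t^3/3 + 5*t^2/2 + 2*t + 1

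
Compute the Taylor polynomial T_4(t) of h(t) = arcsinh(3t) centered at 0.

-9*t^3/2 + 3*t

h(0) = 0
h′(0) = 3
h′′(0) = 0
h′′′(0) = -27
h^(4)(0) = 0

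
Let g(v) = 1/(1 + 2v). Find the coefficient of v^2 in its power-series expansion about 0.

Compute the successive derivatives at the expansion point and divide by k!.
[v^0] = 1;  [v^1] = -2;  [v^2] = 4.

4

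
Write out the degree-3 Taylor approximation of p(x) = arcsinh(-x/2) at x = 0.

x^3/48 - x/2

p(0) = 0
p′(0) = -1/2
p′′(0) = 0
p′′′(0) = 1/8
Then c_k = p^(k)(0)/k! gives each Taylor coefficient.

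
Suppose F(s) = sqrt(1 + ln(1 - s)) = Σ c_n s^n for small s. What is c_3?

-17/48

Plug the Maclaurin series of the inner function into that of the outer and collect terms.
F(0) = 1
F′(0) = -1/2
F′′(0) = -3/4
F′′′(0) = -17/8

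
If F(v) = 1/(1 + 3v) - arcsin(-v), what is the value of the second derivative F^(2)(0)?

18

Expand each term separately and add.
The coefficient of v^2 in the expansion is 9, so F′′(0) = 2! * (9) = 18.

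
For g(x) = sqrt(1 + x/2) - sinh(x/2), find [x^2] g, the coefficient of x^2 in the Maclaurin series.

Combine the two series term by term.
g(0) = 1
g′(0) = -1/4
g′′(0) = -1/16
Then c_k = g^(k)(0)/k! gives each Taylor coefficient.

-1/32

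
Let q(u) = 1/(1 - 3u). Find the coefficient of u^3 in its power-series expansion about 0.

27

Apply the Taylor formula c_k = f^(k)(a)/k!.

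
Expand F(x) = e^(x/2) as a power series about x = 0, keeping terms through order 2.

x^2/8 + x/2 + 1

[x^0] = 1;  [x^1] = 1/2;  [x^2] = 1/8.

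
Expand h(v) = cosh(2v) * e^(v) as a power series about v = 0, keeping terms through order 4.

Expand each factor separately, then convolve coefficients.
h(0) = 1
h′(0) = 1
h′′(0) = 5
h′′′(0) = 13
h^(4)(0) = 41
The Taylor polynomial is Σ h^(k)(0)/k! · v^k.

41*v^4/24 + 13*v^3/6 + 5*v^2/2 + v + 1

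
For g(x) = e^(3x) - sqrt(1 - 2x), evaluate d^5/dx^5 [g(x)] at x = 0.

348

Add the two expansions coefficient-wise.
The coefficient of x^5 in the expansion is 29/10, so g^(5)(0) = 5! * (29/10) = 348.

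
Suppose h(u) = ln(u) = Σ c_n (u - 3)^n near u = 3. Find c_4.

Apply the Taylor formula c_k = f^(k)(a)/k!.
[(u - 3)^0] = ln(3);  [(u - 3)^1] = 1/3;  [(u - 3)^2] = -1/18;  [(u - 3)^3] = 1/81;  [(u - 3)^4] = -1/324.
So c_4 = h^(4)(3)/4! = -1/324.

-1/324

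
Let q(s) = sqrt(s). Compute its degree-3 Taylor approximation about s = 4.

Differentiate repeatedly and evaluate at the center.
[(s - 4)^0] = 2;  [(s - 4)^1] = 1/4;  [(s - 4)^2] = -1/64;  [(s - 4)^3] = 1/512.

(s - 4)^3/512 - (s - 4)^2/64 + (s - 4)/4 + 2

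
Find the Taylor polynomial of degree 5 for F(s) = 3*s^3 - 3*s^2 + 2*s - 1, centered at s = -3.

3*(s + 3)^3 - 30*(s + 3)^2 + 101*(s + 3) - 115

Differentiate repeatedly and evaluate at the center.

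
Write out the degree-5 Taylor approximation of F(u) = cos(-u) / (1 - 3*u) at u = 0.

1837*u^5/8 + 1837*u^4/24 + 51*u^3/2 + 17*u^2/2 + 3*u + 1

Multiply the numerator's expansion by the denominator's geometric series.
[u^0] = 1;  [u^1] = 3;  [u^2] = 17/2;  [u^3] = 51/2;  [u^4] = 1837/24;  [u^5] = 1837/8.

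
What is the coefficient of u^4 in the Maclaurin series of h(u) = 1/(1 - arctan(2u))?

Plug the Maclaurin series of the inner function into that of the outer and collect terms.

16/3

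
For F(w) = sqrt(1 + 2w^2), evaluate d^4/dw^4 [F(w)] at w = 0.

Compute the successive derivatives at the expansion point and divide by k!.
From the series, [w^4] F = -1/2; multiply by 4! = 24 to get -12.

-12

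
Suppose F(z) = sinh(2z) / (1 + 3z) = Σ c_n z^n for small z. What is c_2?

-6

Write out both Maclaurin series and multiply, keeping only the needed powers.
F(0) = 0
F′(0) = 2
F′′(0) = -12
Then c_k = F^(k)(0)/k! gives each Taylor coefficient.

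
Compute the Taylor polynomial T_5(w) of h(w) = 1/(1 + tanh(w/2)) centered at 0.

-w^5/240 + w^4/48 - w^3/12 + w^2/4 - w/2 + 1

Substitute the inner expansion into the outer series and collect powers.
[w^0] = 1;  [w^1] = -1/2;  [w^2] = 1/4;  [w^3] = -1/12;  [w^4] = 1/48;  [w^5] = -1/240.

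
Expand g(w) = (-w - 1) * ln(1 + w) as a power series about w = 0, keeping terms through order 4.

Multiply each power in the prefactor through the base expansion.

-w^4/12 + w^3/6 - w^2/2 - w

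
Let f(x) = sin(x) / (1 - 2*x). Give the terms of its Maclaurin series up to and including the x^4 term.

Expand 1/(denominator) as a geometric series and multiply by the numerator's series.
f(0) = 0
f′(0) = 1
f′′(0) = 4
f′′′(0) = 23
f^(4)(0) = 184

23*x^4/3 + 23*x^3/6 + 2*x^2 + x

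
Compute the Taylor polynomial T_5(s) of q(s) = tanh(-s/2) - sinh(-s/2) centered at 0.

Combine the two series term by term.
q(0) = 0
q′(0) = 0
q′′(0) = 0
q′′′(0) = 3/8
q^(4)(0) = 0
q^(5)(0) = -15/32
Dividing each by k! gives the coefficients c_0, ..., c_5.

-s^5/256 + s^3/16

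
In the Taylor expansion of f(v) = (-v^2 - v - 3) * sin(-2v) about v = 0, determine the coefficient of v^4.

-4/3

Multiply each power in the prefactor through the base expansion.
f(0) = 0
f′(0) = 6
f′′(0) = 4
f′′′(0) = -12
f^(4)(0) = -32
So c_4 = f^(4)(0)/4! = -4/3.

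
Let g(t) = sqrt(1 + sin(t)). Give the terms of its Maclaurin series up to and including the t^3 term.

Plug the Maclaurin series of the inner function into that of the outer and collect terms.

-t^3/48 - t^2/8 + t/2 + 1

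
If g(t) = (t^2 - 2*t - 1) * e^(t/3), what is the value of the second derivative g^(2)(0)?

5/9

Distribute the polynomial across the series and collect like powers.
The coefficient of t^2 in the expansion is 5/18, so g′′(0) = 2! * (5/18) = 5/9.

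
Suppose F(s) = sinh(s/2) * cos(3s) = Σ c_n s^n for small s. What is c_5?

Expand each factor separately, then convolve coefficients.
F(0) = 0
F′(0) = 1/2
F′′(0) = 0
F′′′(0) = -107/8
F^(4)(0) = 0
F^(5)(0) = 6121/32

6121/3840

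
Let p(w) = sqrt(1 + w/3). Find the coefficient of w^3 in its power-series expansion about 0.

p(0) = 1
p′(0) = 1/6
p′′(0) = -1/36
p′′′(0) = 1/72
So c_3 = p′′′(0)/3! = 1/432.

1/432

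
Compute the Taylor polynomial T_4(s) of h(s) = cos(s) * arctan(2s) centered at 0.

-11*s^3/3 + 2*s

Expand each factor separately, then convolve coefficients.
h(0) = 0
h′(0) = 2
h′′(0) = 0
h′′′(0) = -22
h^(4)(0) = 0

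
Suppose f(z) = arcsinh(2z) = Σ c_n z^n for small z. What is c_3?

Apply the Taylor formula c_k = f^(k)(a)/k!.
So c_3 = f′′′(0)/3! = -4/3.

-4/3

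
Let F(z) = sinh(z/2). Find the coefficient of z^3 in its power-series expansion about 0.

1/48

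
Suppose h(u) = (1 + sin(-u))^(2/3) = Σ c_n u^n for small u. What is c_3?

5/81

Compose series: expand the inner function first, then feed it into the outer expansion.
[u^0] = 1;  [u^1] = -2/3;  [u^2] = -1/9;  [u^3] = 5/81.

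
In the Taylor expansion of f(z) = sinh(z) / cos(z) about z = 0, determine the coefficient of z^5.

Invert the denominator's series and multiply.
[z^0] = 0;  [z^1] = 1;  [z^2] = 0;  [z^3] = 2/3;  [z^4] = 0;  [z^5] = 3/10.
So c_5 = f^(5)(0)/5! = 3/10.

3/10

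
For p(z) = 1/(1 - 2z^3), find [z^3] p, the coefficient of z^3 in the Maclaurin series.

2

p(0) = 1
p′(0) = 0
p′′(0) = 0
p′′′(0) = 12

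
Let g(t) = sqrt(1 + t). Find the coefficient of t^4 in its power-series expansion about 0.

g(0) = 1
g′(0) = 1/2
g′′(0) = -1/4
g′′′(0) = 3/8
g^(4)(0) = -15/16
So c_4 = g^(4)(0)/4! = -5/128.

-5/128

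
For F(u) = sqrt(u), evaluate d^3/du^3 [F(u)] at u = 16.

The coefficient of (u - 16)^3 in the expansion is 1/16384, so F′′′(16) = 3! * (1/16384) = 3/8192.

3/8192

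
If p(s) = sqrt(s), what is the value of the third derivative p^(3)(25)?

3/25000

The coefficient of (s - 25)^3 in the expansion is 1/50000, so p′′′(25) = 3! * (1/50000) = 3/25000.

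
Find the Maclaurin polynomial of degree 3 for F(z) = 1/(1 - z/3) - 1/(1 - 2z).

Add the two expansions coefficient-wise.
[z^0] = 0;  [z^1] = -5/3;  [z^2] = -35/9;  [z^3] = -215/27.

-215*z^3/27 - 35*z^2/9 - 5*z/3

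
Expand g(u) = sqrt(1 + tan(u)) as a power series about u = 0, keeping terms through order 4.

Compose series: expand the inner function first, then feed it into the outer expansion.
[u^0] = 1;  [u^1] = 1/2;  [u^2] = -1/8;  [u^3] = 11/48;  [u^4] = -47/384.

-47*u^4/384 + 11*u^3/48 - u^2/8 + u/2 + 1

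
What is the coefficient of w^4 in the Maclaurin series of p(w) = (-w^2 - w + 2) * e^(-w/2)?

Distribute the polynomial across the series and collect like powers.
p(0) = 2
p′(0) = -2
p′′(0) = -1/2
p′′′(0) = 2
p^(4)(0) = -19/8
So c_4 = p^(4)(0)/4! = -19/192.

-19/192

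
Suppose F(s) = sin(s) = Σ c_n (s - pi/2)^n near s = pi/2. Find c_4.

1/24

[(s - pi/2)^0] = 1;  [(s - pi/2)^1] = 0;  [(s - pi/2)^2] = -1/2;  [(s - pi/2)^3] = 0;  [(s - pi/2)^4] = 1/24.
So c_4 = F^(4)(pi/2)/4! = 1/24.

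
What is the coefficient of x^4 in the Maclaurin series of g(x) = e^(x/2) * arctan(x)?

-7/48

Expand each factor separately, then convolve coefficients.
g(0) = 0
g′(0) = 1
g′′(0) = 1
g′′′(0) = -5/4
g^(4)(0) = -7/2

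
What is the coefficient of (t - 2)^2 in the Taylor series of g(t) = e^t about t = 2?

e^(2)/2

g(2) = e^(2)
g′(2) = e^(2)
g′′(2) = e^(2)
Dividing each by k! gives the coefficients c_0, ..., c_2.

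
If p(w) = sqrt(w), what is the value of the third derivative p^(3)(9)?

1/648

From the series, [(w - 9)^3] p = 1/3888; multiply by 3! = 6 to get 1/648.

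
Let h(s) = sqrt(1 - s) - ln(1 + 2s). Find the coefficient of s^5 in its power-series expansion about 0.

-8227/1280

Combine the two series term by term.
h(0) = 1
h′(0) = -5/2
h′′(0) = 15/4
h′′′(0) = -131/8
h^(4)(0) = 1521/16
h^(5)(0) = -24681/32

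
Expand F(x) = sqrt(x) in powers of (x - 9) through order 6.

-7*(x - 9)^6/60466176 + 7*(x - 9)^5/5038848 - 5*(x - 9)^4/279936 + (x - 9)^3/3888 - (x - 9)^2/216 + (x - 9)/6 + 3

Use the known series and substitute for the argument.
[(x - 9)^0] = 3;  [(x - 9)^1] = 1/6;  [(x - 9)^2] = -1/216;  [(x - 9)^3] = 1/3888;  [(x - 9)^4] = -5/279936;  [(x - 9)^5] = 7/5038848;  [(x - 9)^6] = -7/60466176.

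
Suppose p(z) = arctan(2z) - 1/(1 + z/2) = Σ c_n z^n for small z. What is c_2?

Add the two expansions coefficient-wise.
p(0) = -1
p′(0) = 5/2
p′′(0) = -1/2
Dividing each by k! gives the coefficients c_0, ..., c_2.

-1/4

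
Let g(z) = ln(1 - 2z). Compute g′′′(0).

From the series, [z^3] g = -8/3; multiply by 3! = 6 to get -16.

-16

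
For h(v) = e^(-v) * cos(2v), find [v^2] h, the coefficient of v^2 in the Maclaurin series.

-3/2

Expand each factor separately, then convolve coefficients.
h(0) = 1
h′(0) = -1
h′′(0) = -3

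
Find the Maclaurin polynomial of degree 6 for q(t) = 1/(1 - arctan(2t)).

Plug the Maclaurin series of the inner function into that of the outer and collect terms.
q(0) = 1
q′(0) = 2
q′′(0) = 8
q′′′(0) = 32
q^(4)(0) = 128
q^(5)(0) = 768
q^(6)(0) = 8192
Dividing each by k! gives the coefficients c_0, ..., c_6.

512*t^6/45 + 32*t^5/5 + 16*t^4/3 + 16*t^3/3 + 4*t^2 + 2*t + 1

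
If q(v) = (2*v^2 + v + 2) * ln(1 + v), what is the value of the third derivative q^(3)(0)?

Shift and add copies of the series according to the polynomial's terms.
From the series, [v^3] q = 13/6; multiply by 3! = 6 to get 13.

13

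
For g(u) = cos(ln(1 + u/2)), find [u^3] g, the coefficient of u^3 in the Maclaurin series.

1/16

Compose series: expand the inner function first, then feed it into the outer expansion.
[u^0] = 1;  [u^1] = 0;  [u^2] = -1/8;  [u^3] = 1/16.
So c_3 = g′′′(0)/3! = 1/16.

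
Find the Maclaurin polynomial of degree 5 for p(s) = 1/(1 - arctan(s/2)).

Plug the Maclaurin series of the inner function into that of the outer and collect terms.

s^5/160 + s^4/48 + s^3/12 + s^2/4 + s/2 + 1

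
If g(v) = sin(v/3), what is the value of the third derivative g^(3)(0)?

From the series, [v^3] g = -1/162; multiply by 3! = 6 to get -1/27.

-1/27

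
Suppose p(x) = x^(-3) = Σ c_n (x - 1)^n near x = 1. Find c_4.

Use the known series and substitute for the argument.
p(1) = 1
p′(1) = -3
p′′(1) = 12
p′′′(1) = -60
p^(4)(1) = 360
So c_4 = p^(4)(1)/4! = 15.

15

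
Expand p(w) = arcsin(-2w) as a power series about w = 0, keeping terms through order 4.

-4*w^3/3 - 2*w

p(0) = 0
p′(0) = -2
p′′(0) = 0
p′′′(0) = -8
p^(4)(0) = 0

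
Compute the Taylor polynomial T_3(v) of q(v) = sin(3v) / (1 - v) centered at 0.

-3*v^3/2 + 3*v^2 + 3*v

Multiply the two series term by term and collect like powers.
q(0) = 0
q′(0) = 3
q′′(0) = 6
q′′′(0) = -9
Then c_k = q^(k)(0)/k! gives each Taylor coefficient.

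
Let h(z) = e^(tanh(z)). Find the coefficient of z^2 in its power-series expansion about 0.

Let u equal the inner series; expand the outer function in u and truncate.
[z^0] = 1;  [z^1] = 1;  [z^2] = 1/2.

1/2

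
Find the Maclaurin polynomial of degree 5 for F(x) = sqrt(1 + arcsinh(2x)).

Substitute the inner expansion into the outer series and collect powers.
F(0) = 1
F′(0) = 1
F′′(0) = -1
F′′′(0) = -1
F^(4)(0) = 1
F^(5)(0) = 129
Dividing each by k! gives the coefficients c_0, ..., c_5.

43*x^5/40 + x^4/24 - x^3/6 - x^2/2 + x + 1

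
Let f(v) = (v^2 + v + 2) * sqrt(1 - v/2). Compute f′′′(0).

-57/32

Shift and add copies of the series according to the polynomial's terms.
The coefficient of v^3 in the expansion is -19/64, so f′′′(0) = 3! * (-19/64) = -57/32.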